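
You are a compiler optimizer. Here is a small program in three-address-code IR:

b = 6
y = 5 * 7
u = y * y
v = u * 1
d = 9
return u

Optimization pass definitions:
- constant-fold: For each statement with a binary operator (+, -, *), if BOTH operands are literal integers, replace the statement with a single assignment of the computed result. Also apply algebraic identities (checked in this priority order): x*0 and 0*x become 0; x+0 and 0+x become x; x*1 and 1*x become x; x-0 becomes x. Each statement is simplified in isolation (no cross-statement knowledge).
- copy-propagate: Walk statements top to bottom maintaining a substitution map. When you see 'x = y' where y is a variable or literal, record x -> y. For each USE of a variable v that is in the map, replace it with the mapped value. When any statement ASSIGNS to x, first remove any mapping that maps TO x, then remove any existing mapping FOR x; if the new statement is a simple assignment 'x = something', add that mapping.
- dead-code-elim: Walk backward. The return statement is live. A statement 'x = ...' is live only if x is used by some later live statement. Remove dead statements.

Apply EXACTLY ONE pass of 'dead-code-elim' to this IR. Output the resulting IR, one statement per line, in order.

Applying dead-code-elim statement-by-statement:
  [6] return u  -> KEEP (return); live=['u']
  [5] d = 9  -> DEAD (d not live)
  [4] v = u * 1  -> DEAD (v not live)
  [3] u = y * y  -> KEEP; live=['y']
  [2] y = 5 * 7  -> KEEP; live=[]
  [1] b = 6  -> DEAD (b not live)
Result (3 stmts):
  y = 5 * 7
  u = y * y
  return u

Answer: y = 5 * 7
u = y * y
return u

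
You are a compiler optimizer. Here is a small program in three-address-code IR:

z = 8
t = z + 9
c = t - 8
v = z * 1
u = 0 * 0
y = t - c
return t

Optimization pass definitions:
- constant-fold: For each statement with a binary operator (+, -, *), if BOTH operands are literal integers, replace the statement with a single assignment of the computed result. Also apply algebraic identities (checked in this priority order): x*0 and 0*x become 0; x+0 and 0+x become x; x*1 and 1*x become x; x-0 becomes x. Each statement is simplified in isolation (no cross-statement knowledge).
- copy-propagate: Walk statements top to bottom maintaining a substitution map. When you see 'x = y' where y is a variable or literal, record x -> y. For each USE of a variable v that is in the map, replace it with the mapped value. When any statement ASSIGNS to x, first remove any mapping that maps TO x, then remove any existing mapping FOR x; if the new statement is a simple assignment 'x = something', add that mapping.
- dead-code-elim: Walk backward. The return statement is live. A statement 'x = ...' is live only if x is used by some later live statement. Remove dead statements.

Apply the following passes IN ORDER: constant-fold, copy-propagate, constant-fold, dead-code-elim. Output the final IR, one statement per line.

Initial IR:
  z = 8
  t = z + 9
  c = t - 8
  v = z * 1
  u = 0 * 0
  y = t - c
  return t
After constant-fold (7 stmts):
  z = 8
  t = z + 9
  c = t - 8
  v = z
  u = 0
  y = t - c
  return t
After copy-propagate (7 stmts):
  z = 8
  t = 8 + 9
  c = t - 8
  v = 8
  u = 0
  y = t - c
  return t
After constant-fold (7 stmts):
  z = 8
  t = 17
  c = t - 8
  v = 8
  u = 0
  y = t - c
  return t
After dead-code-elim (2 stmts):
  t = 17
  return t

Answer: t = 17
return t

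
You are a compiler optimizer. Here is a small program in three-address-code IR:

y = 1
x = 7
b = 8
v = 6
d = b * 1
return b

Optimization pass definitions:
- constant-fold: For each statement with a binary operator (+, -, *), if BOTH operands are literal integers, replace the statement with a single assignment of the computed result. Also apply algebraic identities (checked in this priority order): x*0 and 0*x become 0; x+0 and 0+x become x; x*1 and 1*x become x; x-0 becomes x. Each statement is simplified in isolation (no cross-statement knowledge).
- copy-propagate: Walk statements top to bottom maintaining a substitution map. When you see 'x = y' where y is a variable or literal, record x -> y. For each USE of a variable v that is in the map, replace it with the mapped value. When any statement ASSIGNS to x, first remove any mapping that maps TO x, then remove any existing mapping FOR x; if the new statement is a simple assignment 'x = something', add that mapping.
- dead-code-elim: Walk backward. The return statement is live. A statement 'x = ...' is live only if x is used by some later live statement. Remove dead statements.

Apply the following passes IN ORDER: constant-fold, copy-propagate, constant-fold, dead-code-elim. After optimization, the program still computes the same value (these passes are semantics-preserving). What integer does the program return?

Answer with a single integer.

Initial IR:
  y = 1
  x = 7
  b = 8
  v = 6
  d = b * 1
  return b
After constant-fold (6 stmts):
  y = 1
  x = 7
  b = 8
  v = 6
  d = b
  return b
After copy-propagate (6 stmts):
  y = 1
  x = 7
  b = 8
  v = 6
  d = 8
  return 8
After constant-fold (6 stmts):
  y = 1
  x = 7
  b = 8
  v = 6
  d = 8
  return 8
After dead-code-elim (1 stmts):
  return 8
Evaluate:
  y = 1  =>  y = 1
  x = 7  =>  x = 7
  b = 8  =>  b = 8
  v = 6  =>  v = 6
  d = b * 1  =>  d = 8
  return b = 8

Answer: 8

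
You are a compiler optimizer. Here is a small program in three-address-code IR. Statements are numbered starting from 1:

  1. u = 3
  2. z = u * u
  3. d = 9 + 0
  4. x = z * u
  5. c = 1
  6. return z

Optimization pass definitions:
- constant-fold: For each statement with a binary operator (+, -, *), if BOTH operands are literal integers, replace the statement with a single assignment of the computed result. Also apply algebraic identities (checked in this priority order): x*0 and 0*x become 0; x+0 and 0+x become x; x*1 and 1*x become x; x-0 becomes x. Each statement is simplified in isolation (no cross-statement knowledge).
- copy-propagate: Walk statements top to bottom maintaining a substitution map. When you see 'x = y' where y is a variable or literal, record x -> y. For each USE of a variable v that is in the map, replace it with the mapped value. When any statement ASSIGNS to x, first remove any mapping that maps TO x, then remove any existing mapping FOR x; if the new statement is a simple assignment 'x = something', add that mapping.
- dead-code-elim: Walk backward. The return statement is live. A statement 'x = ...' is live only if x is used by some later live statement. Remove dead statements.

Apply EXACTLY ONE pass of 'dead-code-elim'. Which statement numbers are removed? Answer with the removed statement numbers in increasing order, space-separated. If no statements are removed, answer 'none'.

Backward liveness scan:
Stmt 1 'u = 3': KEEP (u is live); live-in = []
Stmt 2 'z = u * u': KEEP (z is live); live-in = ['u']
Stmt 3 'd = 9 + 0': DEAD (d not in live set ['z'])
Stmt 4 'x = z * u': DEAD (x not in live set ['z'])
Stmt 5 'c = 1': DEAD (c not in live set ['z'])
Stmt 6 'return z': KEEP (return); live-in = ['z']
Removed statement numbers: [3, 4, 5]
Surviving IR:
  u = 3
  z = u * u
  return z

Answer: 3 4 5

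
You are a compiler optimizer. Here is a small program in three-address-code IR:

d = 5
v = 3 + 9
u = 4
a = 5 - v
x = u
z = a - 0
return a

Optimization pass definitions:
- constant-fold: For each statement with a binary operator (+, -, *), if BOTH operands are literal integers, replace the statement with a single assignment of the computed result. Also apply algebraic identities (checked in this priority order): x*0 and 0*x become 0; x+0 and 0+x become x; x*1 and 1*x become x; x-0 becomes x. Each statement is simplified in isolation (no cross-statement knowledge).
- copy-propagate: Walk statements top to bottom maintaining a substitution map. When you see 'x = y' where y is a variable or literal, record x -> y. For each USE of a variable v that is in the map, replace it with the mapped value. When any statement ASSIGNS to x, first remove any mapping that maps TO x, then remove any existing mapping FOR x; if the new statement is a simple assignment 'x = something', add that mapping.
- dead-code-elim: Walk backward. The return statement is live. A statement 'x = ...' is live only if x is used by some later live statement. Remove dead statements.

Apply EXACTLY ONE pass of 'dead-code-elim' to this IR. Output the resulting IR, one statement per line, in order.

Applying dead-code-elim statement-by-statement:
  [7] return a  -> KEEP (return); live=['a']
  [6] z = a - 0  -> DEAD (z not live)
  [5] x = u  -> DEAD (x not live)
  [4] a = 5 - v  -> KEEP; live=['v']
  [3] u = 4  -> DEAD (u not live)
  [2] v = 3 + 9  -> KEEP; live=[]
  [1] d = 5  -> DEAD (d not live)
Result (3 stmts):
  v = 3 + 9
  a = 5 - v
  return a

Answer: v = 3 + 9
a = 5 - v
return a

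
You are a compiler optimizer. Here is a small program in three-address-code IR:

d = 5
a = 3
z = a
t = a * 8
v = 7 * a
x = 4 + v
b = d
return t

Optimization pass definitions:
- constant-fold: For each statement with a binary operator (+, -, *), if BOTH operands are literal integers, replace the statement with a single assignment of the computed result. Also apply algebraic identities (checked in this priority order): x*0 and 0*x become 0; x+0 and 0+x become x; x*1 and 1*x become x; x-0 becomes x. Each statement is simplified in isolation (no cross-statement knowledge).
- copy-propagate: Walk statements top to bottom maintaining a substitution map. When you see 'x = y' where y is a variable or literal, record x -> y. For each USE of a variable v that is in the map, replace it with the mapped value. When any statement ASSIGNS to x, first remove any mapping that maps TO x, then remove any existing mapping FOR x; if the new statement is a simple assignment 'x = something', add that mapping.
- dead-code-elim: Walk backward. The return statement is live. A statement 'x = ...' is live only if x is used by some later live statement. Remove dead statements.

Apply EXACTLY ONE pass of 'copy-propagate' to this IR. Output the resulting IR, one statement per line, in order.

Answer: d = 5
a = 3
z = 3
t = 3 * 8
v = 7 * 3
x = 4 + v
b = 5
return t

Derivation:
Applying copy-propagate statement-by-statement:
  [1] d = 5  (unchanged)
  [2] a = 3  (unchanged)
  [3] z = a  -> z = 3
  [4] t = a * 8  -> t = 3 * 8
  [5] v = 7 * a  -> v = 7 * 3
  [6] x = 4 + v  (unchanged)
  [7] b = d  -> b = 5
  [8] return t  (unchanged)
Result (8 stmts):
  d = 5
  a = 3
  z = 3
  t = 3 * 8
  v = 7 * 3
  x = 4 + v
  b = 5
  return t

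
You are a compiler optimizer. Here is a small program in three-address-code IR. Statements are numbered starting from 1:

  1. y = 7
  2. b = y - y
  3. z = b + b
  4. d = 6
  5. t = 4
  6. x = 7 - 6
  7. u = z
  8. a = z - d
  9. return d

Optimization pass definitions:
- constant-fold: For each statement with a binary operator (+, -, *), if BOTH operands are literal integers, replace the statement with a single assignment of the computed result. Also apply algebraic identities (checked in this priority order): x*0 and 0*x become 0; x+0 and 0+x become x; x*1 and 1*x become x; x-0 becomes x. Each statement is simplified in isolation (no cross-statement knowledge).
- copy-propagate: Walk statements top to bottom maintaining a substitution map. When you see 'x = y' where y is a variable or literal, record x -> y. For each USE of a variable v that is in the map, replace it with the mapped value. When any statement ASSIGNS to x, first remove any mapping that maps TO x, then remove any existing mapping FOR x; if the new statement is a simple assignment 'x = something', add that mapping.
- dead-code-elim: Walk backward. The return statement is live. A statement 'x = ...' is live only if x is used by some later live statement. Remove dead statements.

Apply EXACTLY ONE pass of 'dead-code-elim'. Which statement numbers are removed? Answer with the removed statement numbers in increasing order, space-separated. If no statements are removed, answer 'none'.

Answer: 1 2 3 5 6 7 8

Derivation:
Backward liveness scan:
Stmt 1 'y = 7': DEAD (y not in live set [])
Stmt 2 'b = y - y': DEAD (b not in live set [])
Stmt 3 'z = b + b': DEAD (z not in live set [])
Stmt 4 'd = 6': KEEP (d is live); live-in = []
Stmt 5 't = 4': DEAD (t not in live set ['d'])
Stmt 6 'x = 7 - 6': DEAD (x not in live set ['d'])
Stmt 7 'u = z': DEAD (u not in live set ['d'])
Stmt 8 'a = z - d': DEAD (a not in live set ['d'])
Stmt 9 'return d': KEEP (return); live-in = ['d']
Removed statement numbers: [1, 2, 3, 5, 6, 7, 8]
Surviving IR:
  d = 6
  return d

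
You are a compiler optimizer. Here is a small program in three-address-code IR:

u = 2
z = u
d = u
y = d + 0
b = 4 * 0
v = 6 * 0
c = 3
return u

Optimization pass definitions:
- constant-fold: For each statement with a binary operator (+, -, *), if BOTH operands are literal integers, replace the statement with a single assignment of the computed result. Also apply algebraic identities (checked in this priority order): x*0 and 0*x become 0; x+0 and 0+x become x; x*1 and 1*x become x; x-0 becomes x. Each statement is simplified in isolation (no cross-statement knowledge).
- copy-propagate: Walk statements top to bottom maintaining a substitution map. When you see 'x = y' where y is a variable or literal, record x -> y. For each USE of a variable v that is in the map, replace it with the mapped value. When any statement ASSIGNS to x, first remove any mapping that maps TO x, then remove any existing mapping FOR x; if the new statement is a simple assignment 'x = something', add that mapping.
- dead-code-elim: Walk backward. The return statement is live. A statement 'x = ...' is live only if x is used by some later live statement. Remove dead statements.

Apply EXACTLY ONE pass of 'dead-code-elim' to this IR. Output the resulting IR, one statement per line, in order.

Answer: u = 2
return u

Derivation:
Applying dead-code-elim statement-by-statement:
  [8] return u  -> KEEP (return); live=['u']
  [7] c = 3  -> DEAD (c not live)
  [6] v = 6 * 0  -> DEAD (v not live)
  [5] b = 4 * 0  -> DEAD (b not live)
  [4] y = d + 0  -> DEAD (y not live)
  [3] d = u  -> DEAD (d not live)
  [2] z = u  -> DEAD (z not live)
  [1] u = 2  -> KEEP; live=[]
Result (2 stmts):
  u = 2
  return u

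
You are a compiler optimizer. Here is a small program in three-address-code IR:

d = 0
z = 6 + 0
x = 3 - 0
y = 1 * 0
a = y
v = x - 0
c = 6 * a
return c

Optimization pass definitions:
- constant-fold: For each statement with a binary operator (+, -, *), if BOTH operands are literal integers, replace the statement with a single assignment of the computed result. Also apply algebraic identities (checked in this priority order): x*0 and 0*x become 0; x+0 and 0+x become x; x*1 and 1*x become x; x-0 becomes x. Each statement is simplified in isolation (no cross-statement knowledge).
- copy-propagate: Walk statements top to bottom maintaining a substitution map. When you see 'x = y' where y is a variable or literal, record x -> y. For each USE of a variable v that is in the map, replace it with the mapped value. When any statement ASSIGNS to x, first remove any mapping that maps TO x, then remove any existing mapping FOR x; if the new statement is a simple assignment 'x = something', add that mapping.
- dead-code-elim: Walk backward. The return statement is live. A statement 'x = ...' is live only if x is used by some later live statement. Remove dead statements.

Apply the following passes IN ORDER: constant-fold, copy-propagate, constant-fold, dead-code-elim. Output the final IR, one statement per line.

Answer: c = 0
return c

Derivation:
Initial IR:
  d = 0
  z = 6 + 0
  x = 3 - 0
  y = 1 * 0
  a = y
  v = x - 0
  c = 6 * a
  return c
After constant-fold (8 stmts):
  d = 0
  z = 6
  x = 3
  y = 0
  a = y
  v = x
  c = 6 * a
  return c
After copy-propagate (8 stmts):
  d = 0
  z = 6
  x = 3
  y = 0
  a = 0
  v = 3
  c = 6 * 0
  return c
After constant-fold (8 stmts):
  d = 0
  z = 6
  x = 3
  y = 0
  a = 0
  v = 3
  c = 0
  return c
After dead-code-elim (2 stmts):
  c = 0
  return c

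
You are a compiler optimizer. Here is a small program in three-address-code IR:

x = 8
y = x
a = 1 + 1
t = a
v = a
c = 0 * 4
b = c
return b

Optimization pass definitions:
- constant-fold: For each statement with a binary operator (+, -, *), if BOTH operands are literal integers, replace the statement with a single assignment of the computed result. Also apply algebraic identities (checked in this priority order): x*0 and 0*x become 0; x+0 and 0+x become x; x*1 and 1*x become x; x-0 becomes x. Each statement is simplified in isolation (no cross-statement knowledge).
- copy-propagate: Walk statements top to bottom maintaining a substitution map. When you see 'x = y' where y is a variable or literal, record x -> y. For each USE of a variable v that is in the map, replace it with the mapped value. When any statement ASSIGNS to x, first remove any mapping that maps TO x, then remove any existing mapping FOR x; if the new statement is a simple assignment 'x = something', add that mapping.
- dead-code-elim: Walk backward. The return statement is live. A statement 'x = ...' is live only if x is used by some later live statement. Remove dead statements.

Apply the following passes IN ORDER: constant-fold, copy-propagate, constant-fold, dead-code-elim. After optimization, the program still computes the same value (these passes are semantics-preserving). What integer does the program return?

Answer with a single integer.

Initial IR:
  x = 8
  y = x
  a = 1 + 1
  t = a
  v = a
  c = 0 * 4
  b = c
  return b
After constant-fold (8 stmts):
  x = 8
  y = x
  a = 2
  t = a
  v = a
  c = 0
  b = c
  return b
After copy-propagate (8 stmts):
  x = 8
  y = 8
  a = 2
  t = 2
  v = 2
  c = 0
  b = 0
  return 0
After constant-fold (8 stmts):
  x = 8
  y = 8
  a = 2
  t = 2
  v = 2
  c = 0
  b = 0
  return 0
After dead-code-elim (1 stmts):
  return 0
Evaluate:
  x = 8  =>  x = 8
  y = x  =>  y = 8
  a = 1 + 1  =>  a = 2
  t = a  =>  t = 2
  v = a  =>  v = 2
  c = 0 * 4  =>  c = 0
  b = c  =>  b = 0
  return b = 0

Answer: 0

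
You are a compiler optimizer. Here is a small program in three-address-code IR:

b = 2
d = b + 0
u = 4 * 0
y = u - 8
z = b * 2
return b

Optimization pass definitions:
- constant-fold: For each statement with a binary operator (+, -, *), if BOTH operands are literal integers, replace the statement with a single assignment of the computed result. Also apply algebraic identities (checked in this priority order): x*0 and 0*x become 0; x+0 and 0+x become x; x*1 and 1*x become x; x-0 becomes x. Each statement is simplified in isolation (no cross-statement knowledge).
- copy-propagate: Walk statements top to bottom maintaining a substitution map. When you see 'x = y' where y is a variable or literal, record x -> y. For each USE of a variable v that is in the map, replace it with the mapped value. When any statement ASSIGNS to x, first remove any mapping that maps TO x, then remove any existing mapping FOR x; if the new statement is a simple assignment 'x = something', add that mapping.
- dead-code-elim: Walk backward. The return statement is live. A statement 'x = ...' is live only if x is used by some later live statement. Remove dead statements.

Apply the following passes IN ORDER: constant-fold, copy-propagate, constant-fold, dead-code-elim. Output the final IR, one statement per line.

Initial IR:
  b = 2
  d = b + 0
  u = 4 * 0
  y = u - 8
  z = b * 2
  return b
After constant-fold (6 stmts):
  b = 2
  d = b
  u = 0
  y = u - 8
  z = b * 2
  return b
After copy-propagate (6 stmts):
  b = 2
  d = 2
  u = 0
  y = 0 - 8
  z = 2 * 2
  return 2
After constant-fold (6 stmts):
  b = 2
  d = 2
  u = 0
  y = -8
  z = 4
  return 2
After dead-code-elim (1 stmts):
  return 2

Answer: return 2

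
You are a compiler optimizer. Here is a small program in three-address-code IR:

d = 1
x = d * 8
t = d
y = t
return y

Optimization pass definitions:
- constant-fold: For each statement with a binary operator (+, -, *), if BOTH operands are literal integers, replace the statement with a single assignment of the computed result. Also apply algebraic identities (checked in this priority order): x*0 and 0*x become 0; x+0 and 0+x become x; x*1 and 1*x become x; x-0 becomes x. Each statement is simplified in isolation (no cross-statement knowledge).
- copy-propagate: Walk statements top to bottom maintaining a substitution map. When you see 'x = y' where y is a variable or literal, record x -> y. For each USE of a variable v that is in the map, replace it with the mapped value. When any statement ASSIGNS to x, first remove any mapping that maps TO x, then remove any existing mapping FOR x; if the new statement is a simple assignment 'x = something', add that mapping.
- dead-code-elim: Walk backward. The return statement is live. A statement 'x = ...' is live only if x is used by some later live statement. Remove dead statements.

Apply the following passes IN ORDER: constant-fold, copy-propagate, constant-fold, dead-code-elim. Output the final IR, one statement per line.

Initial IR:
  d = 1
  x = d * 8
  t = d
  y = t
  return y
After constant-fold (5 stmts):
  d = 1
  x = d * 8
  t = d
  y = t
  return y
After copy-propagate (5 stmts):
  d = 1
  x = 1 * 8
  t = 1
  y = 1
  return 1
After constant-fold (5 stmts):
  d = 1
  x = 8
  t = 1
  y = 1
  return 1
After dead-code-elim (1 stmts):
  return 1

Answer: return 1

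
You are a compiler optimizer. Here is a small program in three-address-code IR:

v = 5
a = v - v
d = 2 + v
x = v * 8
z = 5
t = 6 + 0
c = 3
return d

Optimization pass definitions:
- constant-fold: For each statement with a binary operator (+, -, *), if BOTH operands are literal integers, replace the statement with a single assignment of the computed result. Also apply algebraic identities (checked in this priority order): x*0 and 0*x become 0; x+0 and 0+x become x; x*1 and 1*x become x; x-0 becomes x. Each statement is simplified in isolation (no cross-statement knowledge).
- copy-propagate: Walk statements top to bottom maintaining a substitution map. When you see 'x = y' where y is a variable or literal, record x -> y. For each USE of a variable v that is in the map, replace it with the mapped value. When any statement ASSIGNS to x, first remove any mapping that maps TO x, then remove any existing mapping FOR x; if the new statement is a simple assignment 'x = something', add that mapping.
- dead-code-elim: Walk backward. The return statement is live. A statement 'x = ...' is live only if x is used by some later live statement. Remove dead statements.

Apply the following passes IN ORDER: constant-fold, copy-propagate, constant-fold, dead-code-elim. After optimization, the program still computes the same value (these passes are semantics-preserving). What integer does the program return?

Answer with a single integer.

Initial IR:
  v = 5
  a = v - v
  d = 2 + v
  x = v * 8
  z = 5
  t = 6 + 0
  c = 3
  return d
After constant-fold (8 stmts):
  v = 5
  a = v - v
  d = 2 + v
  x = v * 8
  z = 5
  t = 6
  c = 3
  return d
After copy-propagate (8 stmts):
  v = 5
  a = 5 - 5
  d = 2 + 5
  x = 5 * 8
  z = 5
  t = 6
  c = 3
  return d
After constant-fold (8 stmts):
  v = 5
  a = 0
  d = 7
  x = 40
  z = 5
  t = 6
  c = 3
  return d
After dead-code-elim (2 stmts):
  d = 7
  return d
Evaluate:
  v = 5  =>  v = 5
  a = v - v  =>  a = 0
  d = 2 + v  =>  d = 7
  x = v * 8  =>  x = 40
  z = 5  =>  z = 5
  t = 6 + 0  =>  t = 6
  c = 3  =>  c = 3
  return d = 7

Answer: 7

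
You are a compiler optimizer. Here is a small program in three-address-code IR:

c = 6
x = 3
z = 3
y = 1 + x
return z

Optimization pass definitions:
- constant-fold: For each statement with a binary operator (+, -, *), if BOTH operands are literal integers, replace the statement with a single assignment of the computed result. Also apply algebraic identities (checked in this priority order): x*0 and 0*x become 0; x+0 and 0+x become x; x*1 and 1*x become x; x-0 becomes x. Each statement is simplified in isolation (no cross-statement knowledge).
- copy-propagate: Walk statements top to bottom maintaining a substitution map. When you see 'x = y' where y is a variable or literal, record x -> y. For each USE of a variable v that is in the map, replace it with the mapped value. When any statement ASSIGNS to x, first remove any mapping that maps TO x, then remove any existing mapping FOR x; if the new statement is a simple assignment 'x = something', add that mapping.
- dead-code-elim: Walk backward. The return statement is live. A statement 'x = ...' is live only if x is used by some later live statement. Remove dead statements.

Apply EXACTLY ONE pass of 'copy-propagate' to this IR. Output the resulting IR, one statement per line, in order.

Applying copy-propagate statement-by-statement:
  [1] c = 6  (unchanged)
  [2] x = 3  (unchanged)
  [3] z = 3  (unchanged)
  [4] y = 1 + x  -> y = 1 + 3
  [5] return z  -> return 3
Result (5 stmts):
  c = 6
  x = 3
  z = 3
  y = 1 + 3
  return 3

Answer: c = 6
x = 3
z = 3
y = 1 + 3
return 3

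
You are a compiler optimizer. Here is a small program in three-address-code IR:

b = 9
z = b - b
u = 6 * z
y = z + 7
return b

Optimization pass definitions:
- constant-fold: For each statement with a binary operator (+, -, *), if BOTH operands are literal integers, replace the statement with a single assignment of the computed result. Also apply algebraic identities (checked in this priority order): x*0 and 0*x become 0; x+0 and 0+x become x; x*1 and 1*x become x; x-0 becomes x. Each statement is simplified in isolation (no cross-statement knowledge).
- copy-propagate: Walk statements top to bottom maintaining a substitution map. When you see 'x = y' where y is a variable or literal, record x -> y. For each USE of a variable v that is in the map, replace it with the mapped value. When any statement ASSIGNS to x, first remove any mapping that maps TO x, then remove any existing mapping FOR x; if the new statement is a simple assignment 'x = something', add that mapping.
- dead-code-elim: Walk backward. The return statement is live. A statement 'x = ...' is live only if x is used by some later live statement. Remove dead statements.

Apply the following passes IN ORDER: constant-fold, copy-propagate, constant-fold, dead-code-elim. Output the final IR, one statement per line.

Initial IR:
  b = 9
  z = b - b
  u = 6 * z
  y = z + 7
  return b
After constant-fold (5 stmts):
  b = 9
  z = b - b
  u = 6 * z
  y = z + 7
  return b
After copy-propagate (5 stmts):
  b = 9
  z = 9 - 9
  u = 6 * z
  y = z + 7
  return 9
After constant-fold (5 stmts):
  b = 9
  z = 0
  u = 6 * z
  y = z + 7
  return 9
After dead-code-elim (1 stmts):
  return 9

Answer: return 9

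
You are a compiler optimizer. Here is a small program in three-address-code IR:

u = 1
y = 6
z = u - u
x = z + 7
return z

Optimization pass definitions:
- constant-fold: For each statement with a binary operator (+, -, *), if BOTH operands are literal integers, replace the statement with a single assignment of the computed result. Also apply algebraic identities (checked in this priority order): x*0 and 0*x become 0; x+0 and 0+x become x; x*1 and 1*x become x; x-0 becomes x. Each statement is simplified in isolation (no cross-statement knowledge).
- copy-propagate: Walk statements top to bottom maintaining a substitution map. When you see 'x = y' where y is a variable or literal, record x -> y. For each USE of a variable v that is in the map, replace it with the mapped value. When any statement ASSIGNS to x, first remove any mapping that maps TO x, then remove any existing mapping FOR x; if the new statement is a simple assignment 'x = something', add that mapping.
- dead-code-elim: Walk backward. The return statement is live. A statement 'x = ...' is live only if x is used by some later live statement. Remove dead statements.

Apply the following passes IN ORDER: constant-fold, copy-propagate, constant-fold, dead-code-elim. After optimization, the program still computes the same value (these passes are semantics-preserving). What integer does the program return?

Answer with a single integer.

Initial IR:
  u = 1
  y = 6
  z = u - u
  x = z + 7
  return z
After constant-fold (5 stmts):
  u = 1
  y = 6
  z = u - u
  x = z + 7
  return z
After copy-propagate (5 stmts):
  u = 1
  y = 6
  z = 1 - 1
  x = z + 7
  return z
After constant-fold (5 stmts):
  u = 1
  y = 6
  z = 0
  x = z + 7
  return z
After dead-code-elim (2 stmts):
  z = 0
  return z
Evaluate:
  u = 1  =>  u = 1
  y = 6  =>  y = 6
  z = u - u  =>  z = 0
  x = z + 7  =>  x = 7
  return z = 0

Answer: 0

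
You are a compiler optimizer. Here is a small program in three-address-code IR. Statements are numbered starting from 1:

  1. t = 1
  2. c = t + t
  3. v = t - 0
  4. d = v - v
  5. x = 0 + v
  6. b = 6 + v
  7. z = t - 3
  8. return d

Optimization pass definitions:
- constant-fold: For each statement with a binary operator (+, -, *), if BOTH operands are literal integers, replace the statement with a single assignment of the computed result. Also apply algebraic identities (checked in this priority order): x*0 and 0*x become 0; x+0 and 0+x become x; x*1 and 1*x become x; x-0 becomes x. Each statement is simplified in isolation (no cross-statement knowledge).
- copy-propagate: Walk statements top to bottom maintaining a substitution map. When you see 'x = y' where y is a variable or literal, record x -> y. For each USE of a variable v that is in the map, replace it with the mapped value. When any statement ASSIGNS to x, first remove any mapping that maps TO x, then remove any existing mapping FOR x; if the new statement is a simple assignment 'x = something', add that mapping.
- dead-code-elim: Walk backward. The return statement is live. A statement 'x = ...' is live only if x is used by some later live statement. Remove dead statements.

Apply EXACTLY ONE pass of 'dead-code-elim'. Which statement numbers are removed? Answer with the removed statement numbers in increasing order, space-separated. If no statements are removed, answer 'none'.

Backward liveness scan:
Stmt 1 't = 1': KEEP (t is live); live-in = []
Stmt 2 'c = t + t': DEAD (c not in live set ['t'])
Stmt 3 'v = t - 0': KEEP (v is live); live-in = ['t']
Stmt 4 'd = v - v': KEEP (d is live); live-in = ['v']
Stmt 5 'x = 0 + v': DEAD (x not in live set ['d'])
Stmt 6 'b = 6 + v': DEAD (b not in live set ['d'])
Stmt 7 'z = t - 3': DEAD (z not in live set ['d'])
Stmt 8 'return d': KEEP (return); live-in = ['d']
Removed statement numbers: [2, 5, 6, 7]
Surviving IR:
  t = 1
  v = t - 0
  d = v - v
  return d

Answer: 2 5 6 7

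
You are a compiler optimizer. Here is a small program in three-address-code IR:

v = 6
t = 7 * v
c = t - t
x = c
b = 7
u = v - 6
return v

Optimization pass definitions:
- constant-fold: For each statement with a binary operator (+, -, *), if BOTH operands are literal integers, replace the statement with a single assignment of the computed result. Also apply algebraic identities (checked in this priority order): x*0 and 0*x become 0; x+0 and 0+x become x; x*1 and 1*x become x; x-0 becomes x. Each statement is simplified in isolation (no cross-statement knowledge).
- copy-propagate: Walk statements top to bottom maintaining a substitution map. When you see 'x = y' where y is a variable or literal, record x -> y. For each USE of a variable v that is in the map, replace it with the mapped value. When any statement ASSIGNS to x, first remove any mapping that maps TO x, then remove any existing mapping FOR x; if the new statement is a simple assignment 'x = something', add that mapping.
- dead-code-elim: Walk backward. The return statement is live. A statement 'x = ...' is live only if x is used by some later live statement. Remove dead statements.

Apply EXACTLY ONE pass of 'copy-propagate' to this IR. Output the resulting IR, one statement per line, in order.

Applying copy-propagate statement-by-statement:
  [1] v = 6  (unchanged)
  [2] t = 7 * v  -> t = 7 * 6
  [3] c = t - t  (unchanged)
  [4] x = c  (unchanged)
  [5] b = 7  (unchanged)
  [6] u = v - 6  -> u = 6 - 6
  [7] return v  -> return 6
Result (7 stmts):
  v = 6
  t = 7 * 6
  c = t - t
  x = c
  b = 7
  u = 6 - 6
  return 6

Answer: v = 6
t = 7 * 6
c = t - t
x = c
b = 7
u = 6 - 6
return 6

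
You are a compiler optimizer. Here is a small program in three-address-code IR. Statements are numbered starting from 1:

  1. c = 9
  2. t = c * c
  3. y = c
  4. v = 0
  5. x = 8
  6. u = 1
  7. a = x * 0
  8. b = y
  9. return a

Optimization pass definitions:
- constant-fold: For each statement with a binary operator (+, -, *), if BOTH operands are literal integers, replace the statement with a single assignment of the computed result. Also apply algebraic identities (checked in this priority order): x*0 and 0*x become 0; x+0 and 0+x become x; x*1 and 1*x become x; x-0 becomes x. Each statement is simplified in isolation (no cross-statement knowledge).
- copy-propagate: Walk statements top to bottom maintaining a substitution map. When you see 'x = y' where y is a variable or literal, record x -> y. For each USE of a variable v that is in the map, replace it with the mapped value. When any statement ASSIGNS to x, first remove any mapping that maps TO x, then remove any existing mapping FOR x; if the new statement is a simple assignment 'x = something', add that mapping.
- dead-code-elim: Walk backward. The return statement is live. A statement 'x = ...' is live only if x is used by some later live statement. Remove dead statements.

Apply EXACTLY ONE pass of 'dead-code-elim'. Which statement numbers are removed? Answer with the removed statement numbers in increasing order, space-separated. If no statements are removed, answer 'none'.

Answer: 1 2 3 4 6 8

Derivation:
Backward liveness scan:
Stmt 1 'c = 9': DEAD (c not in live set [])
Stmt 2 't = c * c': DEAD (t not in live set [])
Stmt 3 'y = c': DEAD (y not in live set [])
Stmt 4 'v = 0': DEAD (v not in live set [])
Stmt 5 'x = 8': KEEP (x is live); live-in = []
Stmt 6 'u = 1': DEAD (u not in live set ['x'])
Stmt 7 'a = x * 0': KEEP (a is live); live-in = ['x']
Stmt 8 'b = y': DEAD (b not in live set ['a'])
Stmt 9 'return a': KEEP (return); live-in = ['a']
Removed statement numbers: [1, 2, 3, 4, 6, 8]
Surviving IR:
  x = 8
  a = x * 0
  return a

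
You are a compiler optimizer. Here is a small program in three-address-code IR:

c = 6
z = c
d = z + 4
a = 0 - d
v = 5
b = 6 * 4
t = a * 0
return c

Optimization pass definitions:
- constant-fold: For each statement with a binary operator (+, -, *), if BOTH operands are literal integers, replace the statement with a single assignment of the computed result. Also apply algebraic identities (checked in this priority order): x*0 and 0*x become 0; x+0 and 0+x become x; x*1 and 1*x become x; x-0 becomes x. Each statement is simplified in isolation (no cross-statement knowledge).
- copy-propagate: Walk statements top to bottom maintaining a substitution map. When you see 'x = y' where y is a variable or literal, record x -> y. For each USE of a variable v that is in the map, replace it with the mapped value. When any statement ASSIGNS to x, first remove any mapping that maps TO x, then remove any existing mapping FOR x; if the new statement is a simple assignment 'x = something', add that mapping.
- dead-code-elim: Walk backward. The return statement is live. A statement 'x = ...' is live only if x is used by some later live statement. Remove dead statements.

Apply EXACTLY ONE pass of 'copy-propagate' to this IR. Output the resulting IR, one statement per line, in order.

Applying copy-propagate statement-by-statement:
  [1] c = 6  (unchanged)
  [2] z = c  -> z = 6
  [3] d = z + 4  -> d = 6 + 4
  [4] a = 0 - d  (unchanged)
  [5] v = 5  (unchanged)
  [6] b = 6 * 4  (unchanged)
  [7] t = a * 0  (unchanged)
  [8] return c  -> return 6
Result (8 stmts):
  c = 6
  z = 6
  d = 6 + 4
  a = 0 - d
  v = 5
  b = 6 * 4
  t = a * 0
  return 6

Answer: c = 6
z = 6
d = 6 + 4
a = 0 - d
v = 5
b = 6 * 4
t = a * 0
return 6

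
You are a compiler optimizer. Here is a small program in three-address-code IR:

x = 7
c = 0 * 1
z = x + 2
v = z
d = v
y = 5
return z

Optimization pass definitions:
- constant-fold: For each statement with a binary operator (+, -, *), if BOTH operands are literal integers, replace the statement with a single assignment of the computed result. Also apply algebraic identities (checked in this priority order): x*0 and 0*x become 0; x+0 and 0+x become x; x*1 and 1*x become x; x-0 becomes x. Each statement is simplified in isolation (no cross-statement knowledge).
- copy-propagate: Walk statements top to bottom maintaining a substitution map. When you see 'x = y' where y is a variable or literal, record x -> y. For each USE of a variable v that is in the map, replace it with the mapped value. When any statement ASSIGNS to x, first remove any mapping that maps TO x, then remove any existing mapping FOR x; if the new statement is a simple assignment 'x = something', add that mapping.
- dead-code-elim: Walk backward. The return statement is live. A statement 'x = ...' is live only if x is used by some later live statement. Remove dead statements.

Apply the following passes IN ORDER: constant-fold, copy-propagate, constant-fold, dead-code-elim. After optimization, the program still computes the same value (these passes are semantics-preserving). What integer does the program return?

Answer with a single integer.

Initial IR:
  x = 7
  c = 0 * 1
  z = x + 2
  v = z
  d = v
  y = 5
  return z
After constant-fold (7 stmts):
  x = 7
  c = 0
  z = x + 2
  v = z
  d = v
  y = 5
  return z
After copy-propagate (7 stmts):
  x = 7
  c = 0
  z = 7 + 2
  v = z
  d = z
  y = 5
  return z
After constant-fold (7 stmts):
  x = 7
  c = 0
  z = 9
  v = z
  d = z
  y = 5
  return z
After dead-code-elim (2 stmts):
  z = 9
  return z
Evaluate:
  x = 7  =>  x = 7
  c = 0 * 1  =>  c = 0
  z = x + 2  =>  z = 9
  v = z  =>  v = 9
  d = v  =>  d = 9
  y = 5  =>  y = 5
  return z = 9

Answer: 9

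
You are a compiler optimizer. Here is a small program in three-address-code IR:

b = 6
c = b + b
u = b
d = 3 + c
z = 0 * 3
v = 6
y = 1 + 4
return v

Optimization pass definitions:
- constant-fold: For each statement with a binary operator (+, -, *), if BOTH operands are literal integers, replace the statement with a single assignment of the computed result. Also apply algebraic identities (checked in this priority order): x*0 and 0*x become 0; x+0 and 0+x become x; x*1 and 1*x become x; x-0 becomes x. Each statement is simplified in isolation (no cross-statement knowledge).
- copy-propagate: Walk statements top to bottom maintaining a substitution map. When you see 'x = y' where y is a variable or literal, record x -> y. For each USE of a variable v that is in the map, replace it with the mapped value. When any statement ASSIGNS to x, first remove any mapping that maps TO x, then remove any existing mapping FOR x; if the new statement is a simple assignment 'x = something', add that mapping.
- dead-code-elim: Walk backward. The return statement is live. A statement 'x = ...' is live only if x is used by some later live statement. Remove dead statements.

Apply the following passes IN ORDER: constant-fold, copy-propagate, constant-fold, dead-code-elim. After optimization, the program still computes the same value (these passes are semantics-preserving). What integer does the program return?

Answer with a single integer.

Initial IR:
  b = 6
  c = b + b
  u = b
  d = 3 + c
  z = 0 * 3
  v = 6
  y = 1 + 4
  return v
After constant-fold (8 stmts):
  b = 6
  c = b + b
  u = b
  d = 3 + c
  z = 0
  v = 6
  y = 5
  return v
After copy-propagate (8 stmts):
  b = 6
  c = 6 + 6
  u = 6
  d = 3 + c
  z = 0
  v = 6
  y = 5
  return 6
After constant-fold (8 stmts):
  b = 6
  c = 12
  u = 6
  d = 3 + c
  z = 0
  v = 6
  y = 5
  return 6
After dead-code-elim (1 stmts):
  return 6
Evaluate:
  b = 6  =>  b = 6
  c = b + b  =>  c = 12
  u = b  =>  u = 6
  d = 3 + c  =>  d = 15
  z = 0 * 3  =>  z = 0
  v = 6  =>  v = 6
  y = 1 + 4  =>  y = 5
  return v = 6

Answer: 6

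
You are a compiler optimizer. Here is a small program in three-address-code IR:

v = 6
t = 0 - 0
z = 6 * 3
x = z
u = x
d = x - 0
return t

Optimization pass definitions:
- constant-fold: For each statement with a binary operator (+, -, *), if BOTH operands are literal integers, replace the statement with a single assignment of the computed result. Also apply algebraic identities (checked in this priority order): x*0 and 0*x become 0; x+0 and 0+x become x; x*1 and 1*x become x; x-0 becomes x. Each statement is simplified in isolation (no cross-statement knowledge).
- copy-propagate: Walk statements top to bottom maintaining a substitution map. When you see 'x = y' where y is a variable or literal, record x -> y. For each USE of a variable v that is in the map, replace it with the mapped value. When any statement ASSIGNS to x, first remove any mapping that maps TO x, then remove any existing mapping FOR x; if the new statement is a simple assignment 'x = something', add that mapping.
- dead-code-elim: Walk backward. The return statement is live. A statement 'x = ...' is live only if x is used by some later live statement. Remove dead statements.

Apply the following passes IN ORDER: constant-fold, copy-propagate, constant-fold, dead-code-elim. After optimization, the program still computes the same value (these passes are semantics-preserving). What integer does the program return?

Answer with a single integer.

Initial IR:
  v = 6
  t = 0 - 0
  z = 6 * 3
  x = z
  u = x
  d = x - 0
  return t
After constant-fold (7 stmts):
  v = 6
  t = 0
  z = 18
  x = z
  u = x
  d = x
  return t
After copy-propagate (7 stmts):
  v = 6
  t = 0
  z = 18
  x = 18
  u = 18
  d = 18
  return 0
After constant-fold (7 stmts):
  v = 6
  t = 0
  z = 18
  x = 18
  u = 18
  d = 18
  return 0
After dead-code-elim (1 stmts):
  return 0
Evaluate:
  v = 6  =>  v = 6
  t = 0 - 0  =>  t = 0
  z = 6 * 3  =>  z = 18
  x = z  =>  x = 18
  u = x  =>  u = 18
  d = x - 0  =>  d = 18
  return t = 0

Answer: 0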